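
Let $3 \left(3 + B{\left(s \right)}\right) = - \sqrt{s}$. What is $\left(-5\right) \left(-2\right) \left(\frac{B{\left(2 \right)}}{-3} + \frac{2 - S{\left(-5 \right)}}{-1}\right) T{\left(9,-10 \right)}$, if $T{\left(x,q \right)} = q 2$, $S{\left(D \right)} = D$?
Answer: $1200 - \frac{200 \sqrt{2}}{9} \approx 1168.6$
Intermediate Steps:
$T{\left(x,q \right)} = 2 q$
$B{\left(s \right)} = -3 - \frac{\sqrt{s}}{3}$ ($B{\left(s \right)} = -3 + \frac{\left(-1\right) \sqrt{s}}{3} = -3 - \frac{\sqrt{s}}{3}$)
$\left(-5\right) \left(-2\right) \left(\frac{B{\left(2 \right)}}{-3} + \frac{2 - S{\left(-5 \right)}}{-1}\right) T{\left(9,-10 \right)} = \left(-5\right) \left(-2\right) \left(\frac{-3 - \frac{\sqrt{2}}{3}}{-3} + \frac{2 - -5}{-1}\right) 2 \left(-10\right) = 10 \left(\left(-3 - \frac{\sqrt{2}}{3}\right) \left(- \frac{1}{3}\right) + \left(2 + 5\right) \left(-1\right)\right) \left(-20\right) = 10 \left(\left(1 + \frac{\sqrt{2}}{9}\right) + 7 \left(-1\right)\right) \left(-20\right) = 10 \left(\left(1 + \frac{\sqrt{2}}{9}\right) - 7\right) \left(-20\right) = 10 \left(-6 + \frac{\sqrt{2}}{9}\right) \left(-20\right) = \left(-60 + \frac{10 \sqrt{2}}{9}\right) \left(-20\right) = 1200 - \frac{200 \sqrt{2}}{9}$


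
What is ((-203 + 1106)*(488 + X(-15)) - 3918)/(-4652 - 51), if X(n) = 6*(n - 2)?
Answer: -344640/4703 ≈ -73.281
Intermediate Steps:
X(n) = -12 + 6*n (X(n) = 6*(-2 + n) = -12 + 6*n)
((-203 + 1106)*(488 + X(-15)) - 3918)/(-4652 - 51) = ((-203 + 1106)*(488 + (-12 + 6*(-15))) - 3918)/(-4652 - 51) = (903*(488 + (-12 - 90)) - 3918)/(-4703) = (903*(488 - 102) - 3918)*(-1/4703) = (903*386 - 3918)*(-1/4703) = (348558 - 3918)*(-1/4703) = 344640*(-1/4703) = -344640/4703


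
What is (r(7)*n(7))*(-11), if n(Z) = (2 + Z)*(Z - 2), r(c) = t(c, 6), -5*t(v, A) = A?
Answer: 594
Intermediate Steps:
t(v, A) = -A/5
r(c) = -6/5 (r(c) = -⅕*6 = -6/5)
n(Z) = (-2 + Z)*(2 + Z) (n(Z) = (2 + Z)*(-2 + Z) = (-2 + Z)*(2 + Z))
(r(7)*n(7))*(-11) = -6*(-4 + 7²)/5*(-11) = -6*(-4 + 49)/5*(-11) = -6/5*45*(-11) = -54*(-11) = 594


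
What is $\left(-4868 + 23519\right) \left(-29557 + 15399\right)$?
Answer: $-264060858$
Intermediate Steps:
$\left(-4868 + 23519\right) \left(-29557 + 15399\right) = 18651 \left(-14158\right) = -264060858$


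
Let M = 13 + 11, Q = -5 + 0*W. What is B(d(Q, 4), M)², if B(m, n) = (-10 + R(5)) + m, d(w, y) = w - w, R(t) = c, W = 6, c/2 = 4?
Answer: 4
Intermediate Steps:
c = 8 (c = 2*4 = 8)
R(t) = 8
Q = -5 (Q = -5 + 0*6 = -5 + 0 = -5)
d(w, y) = 0
M = 24
B(m, n) = -2 + m (B(m, n) = (-10 + 8) + m = -2 + m)
B(d(Q, 4), M)² = (-2 + 0)² = (-2)² = 4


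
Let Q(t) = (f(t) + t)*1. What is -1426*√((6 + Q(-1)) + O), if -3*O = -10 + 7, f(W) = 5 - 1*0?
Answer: -1426*√11 ≈ -4729.5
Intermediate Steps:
f(W) = 5 (f(W) = 5 + 0 = 5)
O = 1 (O = -(-10 + 7)/3 = -⅓*(-3) = 1)
Q(t) = 5 + t (Q(t) = (5 + t)*1 = 5 + t)
-1426*√((6 + Q(-1)) + O) = -1426*√((6 + (5 - 1)) + 1) = -1426*√((6 + 4) + 1) = -1426*√(10 + 1) = -1426*√11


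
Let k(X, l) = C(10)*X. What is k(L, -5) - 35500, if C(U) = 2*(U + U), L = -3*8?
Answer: -36460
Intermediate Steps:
L = -24
C(U) = 4*U (C(U) = 2*(2*U) = 4*U)
k(X, l) = 40*X (k(X, l) = (4*10)*X = 40*X)
k(L, -5) - 35500 = 40*(-24) - 35500 = -960 - 35500 = -36460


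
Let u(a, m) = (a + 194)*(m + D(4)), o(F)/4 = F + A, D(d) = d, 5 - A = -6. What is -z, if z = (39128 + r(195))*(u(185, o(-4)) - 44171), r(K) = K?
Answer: 1260026889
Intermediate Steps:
A = 11 (A = 5 - 1*(-6) = 5 + 6 = 11)
o(F) = 44 + 4*F (o(F) = 4*(F + 11) = 4*(11 + F) = 44 + 4*F)
u(a, m) = (4 + m)*(194 + a) (u(a, m) = (a + 194)*(m + 4) = (194 + a)*(4 + m) = (4 + m)*(194 + a))
z = -1260026889 (z = (39128 + 195)*((776 + 4*185 + 194*(44 + 4*(-4)) + 185*(44 + 4*(-4))) - 44171) = 39323*((776 + 740 + 194*(44 - 16) + 185*(44 - 16)) - 44171) = 39323*((776 + 740 + 194*28 + 185*28) - 44171) = 39323*((776 + 740 + 5432 + 5180) - 44171) = 39323*(12128 - 44171) = 39323*(-32043) = -1260026889)
-z = -1*(-1260026889) = 1260026889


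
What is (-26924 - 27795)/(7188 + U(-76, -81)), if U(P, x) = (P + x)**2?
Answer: -54719/31837 ≈ -1.7187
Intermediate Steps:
(-26924 - 27795)/(7188 + U(-76, -81)) = (-26924 - 27795)/(7188 + (-76 - 81)**2) = -54719/(7188 + (-157)**2) = -54719/(7188 + 24649) = -54719/31837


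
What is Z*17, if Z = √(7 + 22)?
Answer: 17*√29 ≈ 91.548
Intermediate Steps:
Z = √29 ≈ 5.3852
Z*17 = √29*17 = 17*√29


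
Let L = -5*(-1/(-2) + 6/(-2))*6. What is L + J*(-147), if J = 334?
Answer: -49023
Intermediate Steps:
L = 75 (L = -5*(-1*(-½) + 6*(-½))*6 = -5*(½ - 3)*6 = -5*(-5/2)*6 = (25/2)*6 = 75)
L + J*(-147) = 75 + 334*(-147) = 75 - 49098 = -49023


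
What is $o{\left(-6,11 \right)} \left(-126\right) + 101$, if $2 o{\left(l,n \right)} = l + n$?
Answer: $-214$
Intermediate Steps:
$o{\left(l,n \right)} = \frac{l}{2} + \frac{n}{2}$ ($o{\left(l,n \right)} = \frac{l + n}{2} = \frac{l}{2} + \frac{n}{2}$)
$o{\left(-6,11 \right)} \left(-126\right) + 101 = \left(\frac{1}{2} \left(-6\right) + \frac{1}{2} \cdot 11\right) \left(-126\right) + 101 = \left(-3 + \frac{11}{2}\right) \left(-126\right) + 101 = \frac{5}{2} \left(-126\right) + 101 = -315 + 101 = -214$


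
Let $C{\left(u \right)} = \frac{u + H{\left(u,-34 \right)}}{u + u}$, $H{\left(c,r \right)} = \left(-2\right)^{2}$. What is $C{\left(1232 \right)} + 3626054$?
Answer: $\frac{2233649573}{616} \approx 3.6261 \cdot 10^{6}$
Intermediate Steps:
$H{\left(c,r \right)} = 4$
$C{\left(u \right)} = \frac{4 + u}{2 u}$ ($C{\left(u \right)} = \frac{u + 4}{u + u} = \frac{4 + u}{2 u}$)
$C{\left(1232 \right)} + 3626054 = \frac{4 + 1232}{2 \cdot 1232} + 3626054 = \frac{1}{2} \cdot \frac{1}{1232} \cdot 1236 + 3626054 = \frac{309}{616} + 3626054 = \frac{2233649573}{616}$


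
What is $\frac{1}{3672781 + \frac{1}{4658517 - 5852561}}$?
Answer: $\frac{1194044}{4385462116363} \approx 2.7227 \cdot 10^{-7}$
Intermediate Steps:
$\frac{1}{3672781 + \frac{1}{4658517 - 5852561}} = \frac{1}{3672781 + \frac{1}{-1194044}} = \frac{1}{3672781 - \frac{1}{1194044}} = \frac{1}{\frac{4385462116363}{1194044}} = \frac{1194044}{4385462116363}$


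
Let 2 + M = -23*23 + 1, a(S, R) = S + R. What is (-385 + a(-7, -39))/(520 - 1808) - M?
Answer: 683071/1288 ≈ 530.33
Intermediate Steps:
a(S, R) = R + S
M = -530 (M = -2 + (-23*23 + 1) = -2 + (-529 + 1) = -2 - 528 = -530)
(-385 + a(-7, -39))/(520 - 1808) - M = (-385 + (-39 - 7))/(520 - 1808) - 1*(-530) = (-385 - 46)/(-1288) + 530 = -431*(-1/1288) + 530 = 431/1288 + 530 = 683071/1288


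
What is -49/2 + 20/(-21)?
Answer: -1069/42 ≈ -25.452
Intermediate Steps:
-49/2 + 20/(-21) = -49*½ + 20*(-1/21) = -49/2 - 20/21 = -1069/42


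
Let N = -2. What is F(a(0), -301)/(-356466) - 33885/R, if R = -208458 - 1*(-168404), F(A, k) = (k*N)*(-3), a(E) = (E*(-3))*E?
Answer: 2025197989/2379648194 ≈ 0.85105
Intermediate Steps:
a(E) = -3*E² (a(E) = (-3*E)*E = -3*E²)
F(A, k) = 6*k (F(A, k) = (k*(-2))*(-3) = -2*k*(-3) = 6*k)
R = -40054 (R = -208458 + 168404 = -40054)
F(a(0), -301)/(-356466) - 33885/R = (6*(-301))/(-356466) - 33885/(-40054) = -1806*(-1/356466) - 33885*(-1/40054) = 301/59411 + 33885/40054 = 2025197989/2379648194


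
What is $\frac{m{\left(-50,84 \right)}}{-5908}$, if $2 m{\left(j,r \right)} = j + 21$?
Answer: $\frac{29}{11816} \approx 0.0024543$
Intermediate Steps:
$m{\left(j,r \right)} = \frac{21}{2} + \frac{j}{2}$ ($m{\left(j,r \right)} = \frac{j + 21}{2} = \frac{21 + j}{2} = \frac{21}{2} + \frac{j}{2}$)
$\frac{m{\left(-50,84 \right)}}{-5908} = \frac{\frac{21}{2} + \frac{1}{2} \left(-50\right)}{-5908} = \left(\frac{21}{2} - 25\right) \left(- \frac{1}{5908}\right) = \left(- \frac{29}{2}\right) \left(- \frac{1}{5908}\right) = \frac{29}{11816}$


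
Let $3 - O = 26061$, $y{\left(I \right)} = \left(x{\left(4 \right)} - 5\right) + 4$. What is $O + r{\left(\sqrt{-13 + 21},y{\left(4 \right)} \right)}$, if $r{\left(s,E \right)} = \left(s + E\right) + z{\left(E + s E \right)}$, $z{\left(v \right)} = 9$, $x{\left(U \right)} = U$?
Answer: $-26046 + 2 \sqrt{2} \approx -26043.0$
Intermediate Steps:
$y{\left(I \right)} = 3$ ($y{\left(I \right)} = \left(4 - 5\right) + 4 = -1 + 4 = 3$)
$r{\left(s,E \right)} = 9 + E + s$ ($r{\left(s,E \right)} = \left(s + E\right) + 9 = \left(E + s\right) + 9 = 9 + E + s$)
$O = -26058$ ($O = 3 - 26061 = -26058$)
$O + r{\left(\sqrt{-13 + 21},y{\left(4 \right)} \right)} = -26058 + \left(9 + 3 + \sqrt{-13 + 21}\right) = -26058 + \left(9 + 3 + \sqrt{8}\right) = -26058 + \left(9 + 3 + 2 \sqrt{2}\right) = -26058 + \left(12 + 2 \sqrt{2}\right) = -26046 + 2 \sqrt{2}$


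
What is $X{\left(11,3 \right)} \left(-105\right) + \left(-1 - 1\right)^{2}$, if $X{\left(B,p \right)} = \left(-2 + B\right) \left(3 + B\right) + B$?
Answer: $-14381$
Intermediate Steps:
$X{\left(B,p \right)} = B + \left(-2 + B\right) \left(3 + B\right)$
$X{\left(11,3 \right)} \left(-105\right) + \left(-1 - 1\right)^{2} = \left(-6 + 11^{2} + 2 \cdot 11\right) \left(-105\right) + \left(-1 - 1\right)^{2} = \left(-6 + 121 + 22\right) \left(-105\right) + \left(-2\right)^{2} = 137 \left(-105\right) + 4 = -14385 + 4 = -14381$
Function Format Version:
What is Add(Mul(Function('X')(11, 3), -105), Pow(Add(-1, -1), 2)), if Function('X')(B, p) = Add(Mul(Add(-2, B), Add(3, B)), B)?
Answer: -14381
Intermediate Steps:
Function('X')(B, p) = Add(B, Mul(Add(-2, B), Add(3, B)))
Add(Mul(Function('X')(11, 3), -105), Pow(Add(-1, -1), 2)) = Add(Mul(Add(-6, Pow(11, 2), Mul(2, 11)), -105), Pow(Add(-1, -1), 2)) = Add(Mul(Add(-6, 121, 22), -105), Pow(-2, 2)) = Add(Mul(137, -105), 4) = Add(-14385, 4) = -14381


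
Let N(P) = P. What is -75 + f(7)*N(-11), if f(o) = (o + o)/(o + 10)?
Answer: -1429/17 ≈ -84.059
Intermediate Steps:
f(o) = 2*o/(10 + o) (f(o) = (2*o)/(10 + o) = 2*o/(10 + o))
-75 + f(7)*N(-11) = -75 + (2*7/(10 + 7))*(-11) = -75 + (2*7/17)*(-11) = -75 + (2*7*(1/17))*(-11) = -75 + (14/17)*(-11) = -75 - 154/17 = -1429/17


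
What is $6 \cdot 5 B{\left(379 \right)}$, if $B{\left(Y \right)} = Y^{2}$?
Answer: $4309230$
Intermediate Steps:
$6 \cdot 5 B{\left(379 \right)} = 6 \cdot 5 \cdot 379^{2} = 30 \cdot 143641 = 4309230$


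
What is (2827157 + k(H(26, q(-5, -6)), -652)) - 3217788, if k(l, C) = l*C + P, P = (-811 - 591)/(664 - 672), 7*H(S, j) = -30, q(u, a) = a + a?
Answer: -10854521/28 ≈ -3.8766e+5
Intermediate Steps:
q(u, a) = 2*a
H(S, j) = -30/7 (H(S, j) = (⅐)*(-30) = -30/7)
P = 701/4 (P = -1402/(-8) = -1402*(-⅛) = 701/4 ≈ 175.25)
k(l, C) = 701/4 + C*l (k(l, C) = l*C + 701/4 = C*l + 701/4 = 701/4 + C*l)
(2827157 + k(H(26, q(-5, -6)), -652)) - 3217788 = (2827157 + (701/4 - 652*(-30/7))) - 3217788 = (2827157 + (701/4 + 19560/7)) - 3217788 = (2827157 + 83147/28) - 3217788 = 79243543/28 - 3217788 = -10854521/28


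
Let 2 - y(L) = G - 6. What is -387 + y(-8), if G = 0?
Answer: -379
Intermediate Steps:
y(L) = 8 (y(L) = 2 - (0 - 6) = 2 - 1*(-6) = 2 + 6 = 8)
-387 + y(-8) = -387 + 8 = -379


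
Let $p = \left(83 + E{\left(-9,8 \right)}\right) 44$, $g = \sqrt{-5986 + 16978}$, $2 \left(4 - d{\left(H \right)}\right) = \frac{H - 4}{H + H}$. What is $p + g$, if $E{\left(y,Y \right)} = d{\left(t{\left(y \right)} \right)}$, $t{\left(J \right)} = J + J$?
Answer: $\frac{34331}{9} + 4 \sqrt{687} \approx 3919.4$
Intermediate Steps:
$t{\left(J \right)} = 2 J$
$d{\left(H \right)} = 4 - \frac{-4 + H}{4 H}$ ($d{\left(H \right)} = 4 - \frac{\left(H - 4\right) \frac{1}{H + H}}{2} = 4 - \frac{\left(-4 + H\right) \frac{1}{2 H}}{2} = 4 - \frac{\frac{1}{2} \frac{1}{H} \left(-4 + H\right)}{2} = 4 - \frac{-4 + H}{4 H}$)
$E{\left(y,Y \right)} = \frac{15}{4} + \frac{1}{2 y}$
$g = 4 \sqrt{687}$ ($g = \sqrt{10992} = 4 \sqrt{687} \approx 104.84$)
$p = \frac{34331}{9}$ ($p = \left(83 + \frac{2 + 15 \left(-9\right)}{4 \left(-9\right)}\right) 44 = \left(83 + \frac{1}{4} \left(- \frac{1}{9}\right) \left(2 - 135\right)\right) 44 = \left(83 + \frac{1}{4} \left(- \frac{1}{9}\right) \left(-133\right)\right) 44 = \left(83 + \frac{133}{36}\right) 44 = \frac{3121}{36} \cdot 44 = \frac{34331}{9} \approx 3814.6$)
$p + g = \frac{34331}{9} + 4 \sqrt{687}$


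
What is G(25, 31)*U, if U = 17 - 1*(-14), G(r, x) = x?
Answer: 961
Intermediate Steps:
U = 31 (U = 17 + 14 = 31)
G(25, 31)*U = 31*31 = 961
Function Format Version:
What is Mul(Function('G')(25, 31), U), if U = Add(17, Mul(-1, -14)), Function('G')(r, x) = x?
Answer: 961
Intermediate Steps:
U = 31 (U = Add(17, 14) = 31)
Mul(Function('G')(25, 31), U) = Mul(31, 31) = 961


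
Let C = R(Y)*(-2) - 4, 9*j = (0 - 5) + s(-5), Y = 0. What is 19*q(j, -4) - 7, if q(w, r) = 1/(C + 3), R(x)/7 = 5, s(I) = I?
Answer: -516/71 ≈ -7.2676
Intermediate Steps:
j = -10/9 (j = ((0 - 5) - 5)/9 = (-5 - 5)/9 = (1/9)*(-10) = -10/9 ≈ -1.1111)
R(x) = 35 (R(x) = 7*5 = 35)
C = -74 (C = 35*(-2) - 4 = -70 - 4 = -74)
q(w, r) = -1/71 (q(w, r) = 1/(-74 + 3) = 1/(-71) = -1/71)
19*q(j, -4) - 7 = 19*(-1/71) - 7 = -19/71 - 7 = -516/71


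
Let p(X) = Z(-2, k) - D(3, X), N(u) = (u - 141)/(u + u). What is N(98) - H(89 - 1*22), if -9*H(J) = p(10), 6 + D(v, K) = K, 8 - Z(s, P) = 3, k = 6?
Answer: -191/1764 ≈ -0.10828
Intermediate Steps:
Z(s, P) = 5 (Z(s, P) = 8 - 1*3 = 8 - 3 = 5)
D(v, K) = -6 + K
N(u) = (-141 + u)/(2*u) (N(u) = (-141 + u)/((2*u)) = (-141 + u)*(1/(2*u)) = (-141 + u)/(2*u))
p(X) = 11 - X (p(X) = 5 - (-6 + X) = 5 + (6 - X) = 11 - X)
H(J) = -⅑ (H(J) = -(11 - 1*10)/9 = -(11 - 10)/9 = -⅑*1 = -⅑)
N(98) - H(89 - 1*22) = (½)*(-141 + 98)/98 - 1*(-⅑) = (½)*(1/98)*(-43) + ⅑ = -43/196 + ⅑ = -191/1764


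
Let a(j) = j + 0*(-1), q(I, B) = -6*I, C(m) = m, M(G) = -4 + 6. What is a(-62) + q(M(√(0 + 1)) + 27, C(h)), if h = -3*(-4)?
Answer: -236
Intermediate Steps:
h = 12
M(G) = 2
a(j) = j (a(j) = j + 0 = j)
a(-62) + q(M(√(0 + 1)) + 27, C(h)) = -62 - 6*(2 + 27) = -62 - 6*29 = -62 - 174 = -236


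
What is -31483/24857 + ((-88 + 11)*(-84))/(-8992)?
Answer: -110967553/55878536 ≈ -1.9859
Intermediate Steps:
-31483/24857 + ((-88 + 11)*(-84))/(-8992) = -31483*1/24857 - 77*(-84)*(-1/8992) = -31483/24857 + 6468*(-1/8992) = -31483/24857 - 1617/2248 = -110967553/55878536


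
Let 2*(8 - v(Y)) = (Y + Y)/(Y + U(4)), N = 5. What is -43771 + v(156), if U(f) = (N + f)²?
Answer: -3457329/79 ≈ -43764.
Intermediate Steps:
U(f) = (5 + f)²
v(Y) = 8 - Y/(81 + Y) (v(Y) = 8 - (Y + Y)/(2*(Y + (5 + 4)²)) = 8 - 2*Y/(2*(Y + 9²)) = 8 - 2*Y/(2*(Y + 81)) = 8 - 2*Y/(2*(81 + Y)) = 8 - Y/(81 + Y))
-43771 + v(156) = -43771 + (648 + 7*156)/(81 + 156) = -43771 + (648 + 1092)/237 = -43771 + (1/237)*1740 = -43771 + 580/79 = -3457329/79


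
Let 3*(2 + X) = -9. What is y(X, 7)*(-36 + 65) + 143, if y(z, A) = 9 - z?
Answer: 549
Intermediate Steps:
X = -5 (X = -2 + (⅓)*(-9) = -2 - 3 = -5)
y(X, 7)*(-36 + 65) + 143 = (9 - 1*(-5))*(-36 + 65) + 143 = (9 + 5)*29 + 143 = 14*29 + 143 = 406 + 143 = 549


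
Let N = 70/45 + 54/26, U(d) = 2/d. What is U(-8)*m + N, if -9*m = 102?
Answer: 1513/234 ≈ 6.4658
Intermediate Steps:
m = -34/3 (m = -⅑*102 = -34/3 ≈ -11.333)
N = 425/117 (N = 70*(1/45) + 54*(1/26) = 14/9 + 27/13 = 425/117 ≈ 3.6325)
U(-8)*m + N = (2/(-8))*(-34/3) + 425/117 = (2*(-⅛))*(-34/3) + 425/117 = -¼*(-34/3) + 425/117 = 17/6 + 425/117 = 1513/234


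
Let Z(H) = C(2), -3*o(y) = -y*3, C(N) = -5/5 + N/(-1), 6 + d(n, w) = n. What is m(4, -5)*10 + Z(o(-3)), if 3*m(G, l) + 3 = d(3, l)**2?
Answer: 17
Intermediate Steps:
d(n, w) = -6 + n
C(N) = -1 - N (C(N) = -5*1/5 + N*(-1) = -1 - N)
o(y) = y (o(y) = -(-y)*3/3 = -(-1)*y = y)
m(G, l) = 2 (m(G, l) = -1 + (-6 + 3)**2/3 = -1 + (1/3)*(-3)**2 = -1 + (1/3)*9 = -1 + 3 = 2)
Z(H) = -3 (Z(H) = -1 - 1*2 = -1 - 2 = -3)
m(4, -5)*10 + Z(o(-3)) = 2*10 - 3 = 20 - 3 = 17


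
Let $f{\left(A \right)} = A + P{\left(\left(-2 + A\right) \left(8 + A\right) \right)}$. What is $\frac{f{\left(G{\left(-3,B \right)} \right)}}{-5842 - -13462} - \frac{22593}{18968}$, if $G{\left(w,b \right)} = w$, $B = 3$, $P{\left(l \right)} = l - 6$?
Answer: $- \frac{43200893}{36134040} \approx -1.1956$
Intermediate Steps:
$P{\left(l \right)} = -6 + l$
$f{\left(A \right)} = -6 + A + \left(-2 + A\right) \left(8 + A\right)$ ($f{\left(A \right)} = A + \left(-6 + \left(-2 + A\right) \left(8 + A\right)\right) = -6 + A + \left(-2 + A\right) \left(8 + A\right)$)
$\frac{f{\left(G{\left(-3,B \right)} \right)}}{-5842 - -13462} - \frac{22593}{18968} = \frac{-22 + \left(-3\right)^{2} + 7 \left(-3\right)}{-5842 - -13462} - \frac{22593}{18968} = \frac{-22 + 9 - 21}{-5842 + 13462} - \frac{22593}{18968} = - \frac{34}{7620} - \frac{22593}{18968} = \left(-34\right) \frac{1}{7620} - \frac{22593}{18968} = - \frac{17}{3810} - \frac{22593}{18968} = - \frac{43200893}{36134040}$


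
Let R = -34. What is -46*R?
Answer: 1564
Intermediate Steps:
-46*R = -46*(-34) = 1564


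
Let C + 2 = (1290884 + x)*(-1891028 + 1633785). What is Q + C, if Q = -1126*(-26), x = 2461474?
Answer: -965267799720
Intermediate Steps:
Q = 29276
C = -965267828996 (C = -2 + (1290884 + 2461474)*(-1891028 + 1633785) = -2 + 3752358*(-257243) = -2 - 965267828994 = -965267828996)
Q + C = 29276 - 965267828996 = -965267799720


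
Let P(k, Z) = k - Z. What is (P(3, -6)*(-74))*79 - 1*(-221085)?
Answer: 168471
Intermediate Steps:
(P(3, -6)*(-74))*79 - 1*(-221085) = ((3 - 1*(-6))*(-74))*79 - 1*(-221085) = ((3 + 6)*(-74))*79 + 221085 = (9*(-74))*79 + 221085 = -666*79 + 221085 = -52614 + 221085 = 168471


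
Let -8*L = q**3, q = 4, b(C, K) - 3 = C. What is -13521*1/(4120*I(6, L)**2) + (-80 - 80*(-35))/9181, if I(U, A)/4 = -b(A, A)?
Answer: 4358423699/15130288000 ≈ 0.28806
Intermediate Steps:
b(C, K) = 3 + C
L = -8 (L = -1/8*4**3 = -1/8*64 = -8)
I(U, A) = -12 - 4*A (I(U, A) = 4*(-(3 + A)) = 4*(-3 - A) = -12 - 4*A)
-13521*1/(4120*I(6, L)**2) + (-80 - 80*(-35))/9181 = -13521*1/(4120*(-12 - 4*(-8))**2) + (-80 - 80*(-35))/9181 = -13521*1/(4120*(-12 + 32)**2) + (-80 + 2800)*(1/9181) = -13521/(4120*20**2) + 2720*(1/9181) = -13521/(4120*400) + 2720/9181 = -13521/1648000 + 2720/9181 = 4358423699/15130288000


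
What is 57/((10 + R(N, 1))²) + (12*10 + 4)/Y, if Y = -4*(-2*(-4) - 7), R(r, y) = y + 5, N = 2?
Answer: -7879/256 ≈ -30.777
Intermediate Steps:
R(r, y) = 5 + y
Y = -4 (Y = -4*(8 - 7) = -4*1 = -4)
57/((10 + R(N, 1))²) + (12*10 + 4)/Y = 57/((10 + (5 + 1))²) + (12*10 + 4)/(-4) = 57/((10 + 6)²) + (120 + 4)*(-¼) = 57/(16²) + 124*(-¼) = 57/256 - 31 = -7879/256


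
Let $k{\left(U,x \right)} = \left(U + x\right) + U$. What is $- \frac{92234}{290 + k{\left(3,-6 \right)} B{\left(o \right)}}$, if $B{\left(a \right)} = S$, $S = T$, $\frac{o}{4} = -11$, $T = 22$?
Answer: $- \frac{46117}{145} \approx -318.05$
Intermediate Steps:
$o = -44$ ($o = 4 \left(-11\right) = -44$)
$k{\left(U,x \right)} = x + 2 U$
$S = 22$
$B{\left(a \right)} = 22$
$- \frac{92234}{290 + k{\left(3,-6 \right)} B{\left(o \right)}} = - \frac{92234}{290 + \left(-6 + 2 \cdot 3\right) 22} = - \frac{92234}{290 + \left(-6 + 6\right) 22} = - \frac{92234}{290 + 0 \cdot 22} = - \frac{92234}{290 + 0} = - \frac{92234}{290} = \left(-92234\right) \frac{1}{290} = - \frac{46117}{145}$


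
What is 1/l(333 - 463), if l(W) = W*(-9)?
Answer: 1/1170 ≈ 0.00085470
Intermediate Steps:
l(W) = -9*W
1/l(333 - 463) = 1/(-9*(333 - 463)) = 1/(-9*(-130)) = 1/1170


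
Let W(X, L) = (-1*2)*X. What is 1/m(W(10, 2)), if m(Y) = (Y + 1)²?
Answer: 1/361 ≈ 0.0027701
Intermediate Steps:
W(X, L) = -2*X
m(Y) = (1 + Y)²
1/m(W(10, 2)) = 1/((1 - 2*10)²) = 1/((1 - 20)²) = 1/((-19)²) = 1/361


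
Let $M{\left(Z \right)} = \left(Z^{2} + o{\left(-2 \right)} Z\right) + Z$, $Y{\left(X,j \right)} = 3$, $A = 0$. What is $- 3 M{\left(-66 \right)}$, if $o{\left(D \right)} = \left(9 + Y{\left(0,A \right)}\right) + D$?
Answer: $-10890$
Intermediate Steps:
$o{\left(D \right)} = 12 + D$ ($o{\left(D \right)} = \left(9 + 3\right) + D = 12 + D$)
$M{\left(Z \right)} = Z^{2} + 11 Z$ ($M{\left(Z \right)} = \left(Z^{2} + \left(12 - 2\right) Z\right) + Z = \left(Z^{2} + 10 Z\right) + Z = Z^{2} + 11 Z$)
$- 3 M{\left(-66 \right)} = - 3 \left(- 66 \left(11 - 66\right)\right) = - 3 \left(\left(-66\right) \left(-55\right)\right) = \left(-3\right) 3630 = -10890$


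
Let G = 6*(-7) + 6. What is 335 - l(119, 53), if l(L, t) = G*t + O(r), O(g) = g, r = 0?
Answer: 2243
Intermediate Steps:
G = -36 (G = -42 + 6 = -36)
l(L, t) = -36*t (l(L, t) = -36*t + 0 = -36*t)
335 - l(119, 53) = 335 - (-36)*53 = 335 - 1*(-1908) = 335 + 1908 = 2243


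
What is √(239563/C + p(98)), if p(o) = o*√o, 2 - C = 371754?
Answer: √(-22264506094 + 23701222739936*√2)/185876 ≈ 31.137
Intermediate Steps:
C = -371752 (C = 2 - 1*371754 = 2 - 371754 = -371752)
p(o) = o^(3/2)
√(239563/C + p(98)) = √(239563/(-371752) + 98^(3/2)) = √(239563*(-1/371752) + 686*√2) = √(-239563/371752 + 686*√2)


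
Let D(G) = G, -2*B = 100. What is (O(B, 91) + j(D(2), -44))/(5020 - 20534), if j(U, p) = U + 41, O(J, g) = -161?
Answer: 59/7757 ≈ 0.0076060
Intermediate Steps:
B = -50 (B = -½*100 = -50)
j(U, p) = 41 + U
(O(B, 91) + j(D(2), -44))/(5020 - 20534) = (-161 + (41 + 2))/(5020 - 20534) = (-161 + 43)/(-15514) = -118*(-1/15514) = 59/7757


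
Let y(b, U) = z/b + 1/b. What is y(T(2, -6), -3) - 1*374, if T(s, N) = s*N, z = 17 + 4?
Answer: -2255/6 ≈ -375.83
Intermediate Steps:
z = 21
T(s, N) = N*s
y(b, U) = 22/b (y(b, U) = 21/b + 1/b = 22/b)
y(T(2, -6), -3) - 1*374 = 22/((-6*2)) - 1*374 = 22/(-12) - 374 = 22*(-1/12) - 374 = -11/6 - 374 = -2255/6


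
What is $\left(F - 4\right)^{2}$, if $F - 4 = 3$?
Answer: $9$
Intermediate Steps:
$F = 7$ ($F = 4 + 3 = 7$)
$\left(F - 4\right)^{2} = \left(7 - 4\right)^{2} = 3^{2} = 9$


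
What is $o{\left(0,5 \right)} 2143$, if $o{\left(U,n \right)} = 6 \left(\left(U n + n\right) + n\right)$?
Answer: $128580$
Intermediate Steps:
$o{\left(U,n \right)} = 12 n + 6 U n$ ($o{\left(U,n \right)} = 6 \left(\left(n + U n\right) + n\right) = 6 \left(2 n + U n\right) = 12 n + 6 U n$)
$o{\left(0,5 \right)} 2143 = 6 \cdot 5 \left(2 + 0\right) 2143 = 6 \cdot 5 \cdot 2 \cdot 2143 = 60 \cdot 2143 = 128580$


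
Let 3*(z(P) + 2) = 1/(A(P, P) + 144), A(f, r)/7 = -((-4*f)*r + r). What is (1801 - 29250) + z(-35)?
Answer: -2856743216/104067 ≈ -27451.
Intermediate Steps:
A(f, r) = -7*r + 28*f*r (A(f, r) = 7*(-((-4*f)*r + r)) = 7*(-(-4*f*r + r)) = 7*(-(r - 4*f*r)) = 7*(-r + 4*f*r) = -7*r + 28*f*r)
z(P) = -2 + 1/(3*(144 + 7*P*(-1 + 4*P))) (z(P) = -2 + 1/(3*(7*P*(-1 + 4*P) + 144)) = -2 + 1/(3*(144 + 7*P*(-1 + 4*P))))
(1801 - 29250) + z(-35) = (1801 - 29250) + (-863 - 168*(-35)**2 + 42*(-35))/(3*(144 - 7*(-35) + 28*(-35)**2)) = -27449 + (-863 - 168*1225 - 1470)/(3*(144 + 245 + 28*1225)) = -27449 + (-863 - 205800 - 1470)/(3*(144 + 245 + 34300)) = -27449 + (1/3)*(-208133)/34689 = -27449 + (1/3)*(1/34689)*(-208133) = -27449 - 208133/104067 = -2856743216/104067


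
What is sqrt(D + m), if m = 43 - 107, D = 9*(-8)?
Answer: 2*I*sqrt(34) ≈ 11.662*I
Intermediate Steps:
D = -72
m = -64
sqrt(D + m) = sqrt(-72 - 64) = sqrt(-136) = 2*I*sqrt(34)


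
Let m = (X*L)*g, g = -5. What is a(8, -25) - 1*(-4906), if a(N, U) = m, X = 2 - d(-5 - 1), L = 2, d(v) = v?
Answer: 4826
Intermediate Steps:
X = 8 (X = 2 - (-5 - 1) = 2 - 1*(-6) = 2 + 6 = 8)
m = -80 (m = (8*2)*(-5) = 16*(-5) = -80)
a(N, U) = -80
a(8, -25) - 1*(-4906) = -80 - 1*(-4906) = -80 + 4906 = 4826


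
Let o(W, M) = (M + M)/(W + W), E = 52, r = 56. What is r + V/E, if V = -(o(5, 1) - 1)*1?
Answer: 3641/65 ≈ 56.015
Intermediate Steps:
o(W, M) = M/W (o(W, M) = (2*M)/((2*W)) = (2*M)*(1/(2*W)) = M/W)
V = ⅘ (V = -(1/5 - 1)*1 = -(1*(⅕) - 1)*1 = -(⅕ - 1)*1 = -1*(-⅘)*1 = (⅘)*1 = ⅘ ≈ 0.80000)
r + V/E = 56 + (⅘)/52 = 56 + (⅘)*(1/52) = 56 + 1/65 = 3641/65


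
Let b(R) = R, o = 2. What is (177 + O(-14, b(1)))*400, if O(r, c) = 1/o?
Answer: 71000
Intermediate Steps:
O(r, c) = 1/2
(177 + O(-14, b(1)))*400 = (177 + 1/2)*400 = (355/2)*400 = 71000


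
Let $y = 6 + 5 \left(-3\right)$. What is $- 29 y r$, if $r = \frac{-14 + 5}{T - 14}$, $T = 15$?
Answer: $-2349$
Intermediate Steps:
$r = -9$ ($r = \frac{-14 + 5}{15 - 14} = - \frac{9}{1} = \left(-9\right) 1 = -9$)
$y = -9$ ($y = 6 - 15 = -9$)
$- 29 y r = \left(-29\right) \left(-9\right) \left(-9\right) = 261 \left(-9\right) = -2349$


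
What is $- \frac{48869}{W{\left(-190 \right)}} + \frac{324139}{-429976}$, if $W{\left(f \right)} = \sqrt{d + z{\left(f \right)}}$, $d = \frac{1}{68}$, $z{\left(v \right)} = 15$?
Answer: $- \frac{324139}{429976} - \frac{97738 \sqrt{17357}}{1021} \approx -12613.0$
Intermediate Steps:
$d = \frac{1}{68} \approx 0.014706$
$W{\left(f \right)} = \frac{\sqrt{17357}}{34}$ ($W{\left(f \right)} = \sqrt{\frac{1}{68} + 15} = \sqrt{\frac{1021}{68}} = \frac{\sqrt{17357}}{34}$)
$- \frac{48869}{W{\left(-190 \right)}} + \frac{324139}{-429976} = - \frac{48869}{\frac{1}{34} \sqrt{17357}} + \frac{324139}{-429976} = - 48869 \frac{2 \sqrt{17357}}{1021} + 324139 \left(- \frac{1}{429976}\right) = - \frac{97738 \sqrt{17357}}{1021} - \frac{324139}{429976} = - \frac{324139}{429976} - \frac{97738 \sqrt{17357}}{1021}$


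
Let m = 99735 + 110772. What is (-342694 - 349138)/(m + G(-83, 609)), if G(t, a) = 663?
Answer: -345916/105585 ≈ -3.2762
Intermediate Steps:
m = 210507
(-342694 - 349138)/(m + G(-83, 609)) = (-342694 - 349138)/(210507 + 663) = -691832/211170 = -691832*1/211170 = -345916/105585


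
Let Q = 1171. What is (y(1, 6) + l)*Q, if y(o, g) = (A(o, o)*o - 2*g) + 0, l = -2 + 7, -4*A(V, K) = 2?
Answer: -17565/2 ≈ -8782.5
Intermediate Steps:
A(V, K) = -½ (A(V, K) = -¼*2 = -½)
l = 5
y(o, g) = -2*g - o/2 (y(o, g) = (-o/2 - 2*g) + 0 = (-2*g - o/2) + 0 = -2*g - o/2)
(y(1, 6) + l)*Q = ((-2*6 - ½*1) + 5)*1171 = ((-12 - ½) + 5)*1171 = (-25/2 + 5)*1171 = -15/2*1171 = -17565/2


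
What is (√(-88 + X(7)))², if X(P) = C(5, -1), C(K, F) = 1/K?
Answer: -439/5 ≈ -87.800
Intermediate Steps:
X(P) = ⅕ (X(P) = 1/5 = ⅕)
(√(-88 + X(7)))² = (√(-88 + ⅕))² = (√(-439/5))² = (I*√2195/5)² = -439/5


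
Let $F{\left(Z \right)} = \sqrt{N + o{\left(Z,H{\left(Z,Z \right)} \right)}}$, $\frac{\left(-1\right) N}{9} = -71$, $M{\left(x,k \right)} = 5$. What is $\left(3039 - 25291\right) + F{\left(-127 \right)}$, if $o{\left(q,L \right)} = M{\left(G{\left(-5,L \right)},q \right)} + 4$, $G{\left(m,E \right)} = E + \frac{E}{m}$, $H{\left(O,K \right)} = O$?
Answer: $-22252 + 18 \sqrt{2} \approx -22227.0$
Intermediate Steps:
$N = 639$ ($N = \left(-9\right) \left(-71\right) = 639$)
$o{\left(q,L \right)} = 9$ ($o{\left(q,L \right)} = 5 + 4 = 9$)
$F{\left(Z \right)} = 18 \sqrt{2}$ ($F{\left(Z \right)} = \sqrt{639 + 9} = \sqrt{648} = 18 \sqrt{2}$)
$\left(3039 - 25291\right) + F{\left(-127 \right)} = \left(3039 - 25291\right) + 18 \sqrt{2} = -22252 + 18 \sqrt{2}$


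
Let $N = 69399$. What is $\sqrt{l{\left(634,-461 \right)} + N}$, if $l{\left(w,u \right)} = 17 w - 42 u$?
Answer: $\sqrt{99539} \approx 315.5$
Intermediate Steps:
$l{\left(w,u \right)} = - 42 u + 17 w$
$\sqrt{l{\left(634,-461 \right)} + N} = \sqrt{\left(\left(-42\right) \left(-461\right) + 17 \cdot 634\right) + 69399} = \sqrt{\left(19362 + 10778\right) + 69399} = \sqrt{30140 + 69399} = \sqrt{99539}$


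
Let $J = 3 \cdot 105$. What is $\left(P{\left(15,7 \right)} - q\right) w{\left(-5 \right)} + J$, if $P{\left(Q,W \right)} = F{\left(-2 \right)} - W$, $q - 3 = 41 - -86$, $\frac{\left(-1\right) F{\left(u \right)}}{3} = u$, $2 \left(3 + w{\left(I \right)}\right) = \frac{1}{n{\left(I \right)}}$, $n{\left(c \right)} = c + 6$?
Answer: $\frac{1285}{2} \approx 642.5$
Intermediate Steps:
$n{\left(c \right)} = 6 + c$
$w{\left(I \right)} = -3 + \frac{1}{2 \left(6 + I\right)}$
$J = 315$
$F{\left(u \right)} = - 3 u$
$q = 130$ ($q = 3 + \left(41 - -86\right) = 3 + \left(41 + 86\right) = 3 + 127 = 130$)
$P{\left(Q,W \right)} = 6 - W$ ($P{\left(Q,W \right)} = \left(-3\right) \left(-2\right) - W = 6 - W$)
$\left(P{\left(15,7 \right)} - q\right) w{\left(-5 \right)} + J = \left(\left(6 - 7\right) - 130\right) \frac{-35 - -30}{2 \left(6 - 5\right)} + 315 = \left(\left(6 - 7\right) - 130\right) \frac{-35 + 30}{2 \cdot 1} + 315 = \left(-1 - 130\right) \frac{1}{2} \cdot 1 \left(-5\right) + 315 = \left(-131\right) \left(- \frac{5}{2}\right) + 315 = \frac{655}{2} + 315 = \frac{1285}{2}$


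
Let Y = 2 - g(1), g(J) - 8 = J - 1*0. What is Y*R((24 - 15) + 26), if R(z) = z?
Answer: -245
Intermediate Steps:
g(J) = 8 + J (g(J) = 8 + (J - 1*0) = 8 + (J + 0) = 8 + J)
Y = -7 (Y = 2 - (8 + 1) = 2 - 1*9 = 2 - 9 = -7)
Y*R((24 - 15) + 26) = -7*((24 - 15) + 26) = -7*(9 + 26) = -7*35 = -245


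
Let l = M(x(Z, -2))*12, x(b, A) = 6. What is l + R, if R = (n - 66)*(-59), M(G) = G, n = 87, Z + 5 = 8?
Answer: -1167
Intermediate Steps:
Z = 3 (Z = -5 + 8 = 3)
l = 72 (l = 6*12 = 72)
R = -1239 (R = (87 - 66)*(-59) = 21*(-59) = -1239)
l + R = 72 - 1239 = -1167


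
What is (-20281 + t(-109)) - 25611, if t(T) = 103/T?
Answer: -5002331/109 ≈ -45893.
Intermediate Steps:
(-20281 + t(-109)) - 25611 = (-20281 + 103/(-109)) - 25611 = (-20281 + 103*(-1/109)) - 25611 = (-20281 - 103/109) - 25611 = -2210732/109 - 25611 = -5002331/109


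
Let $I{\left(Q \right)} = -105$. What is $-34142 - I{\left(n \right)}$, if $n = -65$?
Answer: $-34037$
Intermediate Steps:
$-34142 - I{\left(n \right)} = -34142 - -105 = -34142 + 105 = -34037$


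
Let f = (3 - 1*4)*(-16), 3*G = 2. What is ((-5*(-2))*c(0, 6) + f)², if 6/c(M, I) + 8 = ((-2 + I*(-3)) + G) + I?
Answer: 44521/256 ≈ 173.91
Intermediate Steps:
G = ⅔ (G = (⅓)*2 = ⅔ ≈ 0.66667)
c(M, I) = 6/(-28/3 - 2*I) (c(M, I) = 6/(-8 + (((-2 + I*(-3)) + ⅔) + I)) = 6/(-8 + (((-2 - 3*I) + ⅔) + I)) = 6/(-8 + ((-4/3 - 3*I) + I)) = 6/(-8 + (-4/3 - 2*I)) = 6/(-28/3 - 2*I))
f = 16 (f = (3 - 4)*(-16) = -1*(-16) = 16)
((-5*(-2))*c(0, 6) + f)² = ((-5*(-2))*(-9/(14 + 3*6)) + 16)² = (10*(-9/(14 + 18)) + 16)² = (10*(-9/32) + 16)² = (-45/16 + 16)² = (211/16)² = 44521/256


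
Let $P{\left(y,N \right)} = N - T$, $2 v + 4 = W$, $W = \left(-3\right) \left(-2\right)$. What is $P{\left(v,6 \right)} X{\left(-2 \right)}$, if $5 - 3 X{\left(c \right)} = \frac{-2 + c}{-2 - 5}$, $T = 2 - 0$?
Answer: $\frac{124}{21} \approx 5.9048$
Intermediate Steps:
$T = 2$ ($T = 2 + 0 = 2$)
$W = 6$
$v = 1$ ($v = -2 + \frac{1}{2} \cdot 6 = -2 + 3 = 1$)
$P{\left(y,N \right)} = -2 + N$ ($P{\left(y,N \right)} = N - 2 = -2 + N$)
$X{\left(c \right)} = \frac{11}{7} + \frac{c}{21}$ ($X{\left(c \right)} = \frac{5}{3} - \frac{\left(-2 + c\right) \frac{1}{-2 - 5}}{3} = \frac{5}{3} - \frac{\left(-2 + c\right) \frac{1}{-7}}{3} = \frac{5}{3} - \frac{\left(-2 + c\right) \left(- \frac{1}{7}\right)}{3} = \frac{5}{3} - \frac{\frac{2}{7} - \frac{c}{7}}{3} = \frac{5}{3} + \left(- \frac{2}{21} + \frac{c}{21}\right) = \frac{11}{7} + \frac{c}{21}$)
$P{\left(v,6 \right)} X{\left(-2 \right)} = \left(-2 + 6\right) \left(\frac{11}{7} + \frac{1}{21} \left(-2\right)\right) = 4 \left(\frac{11}{7} - \frac{2}{21}\right) = 4 \cdot \frac{31}{21} = \frac{124}{21}$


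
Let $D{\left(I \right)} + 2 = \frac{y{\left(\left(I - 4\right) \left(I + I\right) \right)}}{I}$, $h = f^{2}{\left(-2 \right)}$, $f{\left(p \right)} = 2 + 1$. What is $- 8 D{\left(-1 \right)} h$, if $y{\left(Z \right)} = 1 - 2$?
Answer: $72$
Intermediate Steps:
$f{\left(p \right)} = 3$
$y{\left(Z \right)} = -1$
$h = 9$ ($h = 3^{2} = 9$)
$D{\left(I \right)} = -2 - \frac{1}{I}$
$- 8 D{\left(-1 \right)} h = - 8 \left(-2 - \frac{1}{-1}\right) 9 = - 8 \left(-2 - -1\right) 9 = - 8 \left(-2 + 1\right) 9 = \left(-8\right) \left(-1\right) 9 = 8 \cdot 9 = 72$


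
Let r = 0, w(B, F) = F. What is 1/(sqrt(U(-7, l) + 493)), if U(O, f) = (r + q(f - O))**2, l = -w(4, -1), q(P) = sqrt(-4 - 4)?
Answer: sqrt(485)/485 ≈ 0.045408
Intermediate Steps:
q(P) = 2*I*sqrt(2) (q(P) = sqrt(-8) = 2*I*sqrt(2))
l = 1 (l = -1*(-1) = 1)
U(O, f) = -8 (U(O, f) = (0 + 2*I*sqrt(2))**2 = (2*I*sqrt(2))**2 = -8)
1/(sqrt(U(-7, l) + 493)) = 1/(sqrt(-8 + 493)) = 1/(sqrt(485)) = sqrt(485)/485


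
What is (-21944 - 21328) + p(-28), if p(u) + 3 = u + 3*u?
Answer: -43387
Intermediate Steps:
p(u) = -3 + 4*u (p(u) = -3 + (u + 3*u) = -3 + 4*u)
(-21944 - 21328) + p(-28) = (-21944 - 21328) + (-3 + 4*(-28)) = -43272 + (-3 - 112) = -43272 - 115 = -43387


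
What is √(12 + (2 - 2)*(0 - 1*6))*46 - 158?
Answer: -158 + 92*√3 ≈ 1.3487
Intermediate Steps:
√(12 + (2 - 2)*(0 - 1*6))*46 - 158 = √(12 + 0*(0 - 6))*46 - 158 = √(12 + 0*(-6))*46 - 158 = √(12 + 0)*46 - 158 = √12*46 - 158 = (2*√3)*46 - 158 = 92*√3 - 158 = -158 + 92*√3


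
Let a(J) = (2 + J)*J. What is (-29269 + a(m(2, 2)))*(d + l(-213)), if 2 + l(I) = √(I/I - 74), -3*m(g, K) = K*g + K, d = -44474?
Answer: 1301768044 - 29269*I*√73 ≈ 1.3018e+9 - 2.5007e+5*I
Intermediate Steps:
m(g, K) = -K/3 - K*g/3 (m(g, K) = -(K*g + K)/3 = -(K + K*g)/3 = -K/3 - K*g/3)
a(J) = J*(2 + J)
l(I) = -2 + I*√73 (l(I) = -2 + √(I/I - 74) = -2 + √(1 - 74) = -2 + √(-73) = -2 + I*√73)
(-29269 + a(m(2, 2)))*(d + l(-213)) = (-29269 + (-⅓*2*(1 + 2))*(2 - ⅓*2*(1 + 2)))*(-44474 + (-2 + I*√73)) = (-29269 + (-⅓*2*3)*(2 - ⅓*2*3))*(-44476 + I*√73) = (-29269 - 2*(2 - 2))*(-44476 + I*√73) = (-29269 - 2*0)*(-44476 + I*√73) = (-29269 + 0)*(-44476 + I*√73) = -29269*(-44476 + I*√73) = 1301768044 - 29269*I*√73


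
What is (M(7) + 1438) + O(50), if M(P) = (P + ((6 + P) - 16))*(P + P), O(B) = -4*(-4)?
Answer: 1510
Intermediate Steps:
O(B) = 16
M(P) = 2*P*(-10 + 2*P) (M(P) = (P + (-10 + P))*(2*P) = (-10 + 2*P)*(2*P) = 2*P*(-10 + 2*P))
(M(7) + 1438) + O(50) = (4*7*(-5 + 7) + 1438) + 16 = (4*7*2 + 1438) + 16 = (56 + 1438) + 16 = 1494 + 16 = 1510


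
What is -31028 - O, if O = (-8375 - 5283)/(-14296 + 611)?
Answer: -424631838/13685 ≈ -31029.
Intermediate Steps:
O = 13658/13685 (O = -13658/(-13685) = -13658*(-1/13685) = 13658/13685 ≈ 0.99803)
-31028 - O = -31028 - 1*13658/13685 = -31028 - 13658/13685 = -424631838/13685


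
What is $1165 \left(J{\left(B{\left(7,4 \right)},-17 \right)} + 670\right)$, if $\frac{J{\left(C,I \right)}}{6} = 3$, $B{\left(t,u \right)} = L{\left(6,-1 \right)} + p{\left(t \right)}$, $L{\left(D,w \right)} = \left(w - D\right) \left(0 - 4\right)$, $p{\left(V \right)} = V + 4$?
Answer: $801520$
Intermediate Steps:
$p{\left(V \right)} = 4 + V$
$L{\left(D,w \right)} = - 4 w + 4 D$ ($L{\left(D,w \right)} = \left(w - D\right) \left(-4\right) = - 4 w + 4 D$)
$B{\left(t,u \right)} = 32 + t$ ($B{\left(t,u \right)} = \left(\left(-4\right) \left(-1\right) + 4 \cdot 6\right) + \left(4 + t\right) = \left(4 + 24\right) + \left(4 + t\right) = 28 + \left(4 + t\right) = 32 + t$)
$J{\left(C,I \right)} = 18$ ($J{\left(C,I \right)} = 6 \cdot 3 = 18$)
$1165 \left(J{\left(B{\left(7,4 \right)},-17 \right)} + 670\right) = 1165 \left(18 + 670\right) = 1165 \cdot 688 = 801520$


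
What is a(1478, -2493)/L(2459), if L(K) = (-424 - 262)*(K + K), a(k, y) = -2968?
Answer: 106/120491 ≈ 0.00087973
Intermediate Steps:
L(K) = -1372*K
a(1478, -2493)/L(2459) = -2968/((-1372*2459)) = -2968/(-3373748) = -2968*(-1/3373748) = 106/120491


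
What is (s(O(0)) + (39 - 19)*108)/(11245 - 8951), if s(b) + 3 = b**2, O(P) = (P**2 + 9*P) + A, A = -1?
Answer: 1079/1147 ≈ 0.94071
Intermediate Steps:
O(P) = -1 + P**2 + 9*P (O(P) = (P**2 + 9*P) - 1 = -1 + P**2 + 9*P)
s(b) = -3 + b**2
(s(O(0)) + (39 - 19)*108)/(11245 - 8951) = ((-3 + (-1 + 0**2 + 9*0)**2) + (39 - 19)*108)/(11245 - 8951) = ((-3 + (-1 + 0 + 0)**2) + 20*108)/2294 = ((-3 + (-1)**2) + 2160)*(1/2294) = ((-3 + 1) + 2160)*(1/2294) = (-2 + 2160)*(1/2294) = 2158*(1/2294) = 1079/1147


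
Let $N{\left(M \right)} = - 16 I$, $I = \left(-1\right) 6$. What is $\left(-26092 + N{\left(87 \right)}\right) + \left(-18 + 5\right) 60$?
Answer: $-26776$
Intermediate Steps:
$I = -6$
$N{\left(M \right)} = 96$ ($N{\left(M \right)} = \left(-16\right) \left(-6\right) = 96$)
$\left(-26092 + N{\left(87 \right)}\right) + \left(-18 + 5\right) 60 = \left(-26092 + 96\right) + \left(-18 + 5\right) 60 = -25996 - 780 = -26776$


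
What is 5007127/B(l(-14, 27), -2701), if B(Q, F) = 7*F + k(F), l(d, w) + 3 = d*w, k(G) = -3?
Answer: -5007127/18910 ≈ -264.79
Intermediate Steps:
l(d, w) = -3 + d*w
B(Q, F) = -3 + 7*F (B(Q, F) = 7*F - 3 = -3 + 7*F)
5007127/B(l(-14, 27), -2701) = 5007127/(-3 + 7*(-2701)) = 5007127/(-3 - 18907) = 5007127/(-18910) = 5007127*(-1/18910) = -5007127/18910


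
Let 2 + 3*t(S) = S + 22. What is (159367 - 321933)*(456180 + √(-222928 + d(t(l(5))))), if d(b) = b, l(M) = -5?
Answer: -74159357880 - 162566*I*√222923 ≈ -7.4159e+10 - 7.6755e+7*I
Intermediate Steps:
t(S) = 20/3 + S/3 (t(S) = -⅔ + (S + 22)/3 = -⅔ + (22 + S)/3 = -⅔ + (22/3 + S/3) = 20/3 + S/3)
(159367 - 321933)*(456180 + √(-222928 + d(t(l(5))))) = (159367 - 321933)*(456180 + √(-222928 + (20/3 + (⅓)*(-5)))) = -162566*(456180 + √(-222928 + (20/3 - 5/3))) = -162566*(456180 + √(-222928 + 5)) = -162566*(456180 + √(-222923)) = -162566*(456180 + I*√222923) = -74159357880 - 162566*I*√222923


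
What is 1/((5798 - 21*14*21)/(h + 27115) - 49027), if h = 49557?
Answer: -9584/469874815 ≈ -2.0397e-5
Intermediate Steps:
1/((5798 - 21*14*21)/(h + 27115) - 49027) = 1/((5798 - 21*14*21)/(49557 + 27115) - 49027) = 1/((5798 - 294*21)/76672 - 49027) = 1/((5798 - 6174)*(1/76672) - 49027) = 1/(-376*1/76672 - 49027) = 1/(-47/9584 - 49027) = 1/(-469874815/9584) = -9584/469874815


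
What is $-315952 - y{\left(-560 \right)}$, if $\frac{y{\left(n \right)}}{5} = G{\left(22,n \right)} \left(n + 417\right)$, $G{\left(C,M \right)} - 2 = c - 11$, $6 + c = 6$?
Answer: $-322387$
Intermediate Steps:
$c = 0$ ($c = -6 + 6 = 0$)
$G{\left(C,M \right)} = -9$ ($G{\left(C,M \right)} = 2 + \left(0 - 11\right) = 2 - 11 = -9$)
$y{\left(n \right)} = -18765 - 45 n$ ($y{\left(n \right)} = 5 \left(- 9 \left(n + 417\right)\right) = 5 \left(- 9 \left(417 + n\right)\right) = 5 \left(-3753 - 9 n\right) = -18765 - 45 n$)
$-315952 - y{\left(-560 \right)} = -315952 - \left(-18765 - -25200\right) = -315952 - \left(-18765 + 25200\right) = -315952 - 6435 = -322387$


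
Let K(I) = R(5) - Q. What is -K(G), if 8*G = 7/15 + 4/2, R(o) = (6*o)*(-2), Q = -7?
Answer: 53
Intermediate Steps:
R(o) = -12*o
G = 37/120 (G = (7/15 + 4/2)/8 = (7*(1/15) + 4*(½))/8 = (7/15 + 2)/8 = (⅛)*(37/15) = 37/120 ≈ 0.30833)
K(I) = -53 (K(I) = -12*5 - 1*(-7) = -60 + 7 = -53)
-K(G) = -1*(-53) = 53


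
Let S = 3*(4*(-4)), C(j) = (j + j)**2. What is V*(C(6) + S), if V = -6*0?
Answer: 0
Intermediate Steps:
C(j) = 4*j**2 (C(j) = (2*j)**2 = 4*j**2)
V = 0
S = -48 (S = 3*(-16) = -48)
V*(C(6) + S) = 0*(4*6**2 - 48) = 0*(4*36 - 48) = 0*(144 - 48) = 0*96 = 0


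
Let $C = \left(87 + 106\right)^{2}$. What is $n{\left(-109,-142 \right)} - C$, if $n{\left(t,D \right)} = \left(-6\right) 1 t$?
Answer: $-36595$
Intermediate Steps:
$n{\left(t,D \right)} = - 6 t$
$C = 37249$ ($C = 193^{2} = 37249$)
$n{\left(-109,-142 \right)} - C = \left(-6\right) \left(-109\right) - 37249 = 654 - 37249 = -36595$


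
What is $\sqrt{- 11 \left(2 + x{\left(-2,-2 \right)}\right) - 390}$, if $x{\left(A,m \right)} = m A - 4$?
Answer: $2 i \sqrt{103} \approx 20.298 i$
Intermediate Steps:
$x{\left(A,m \right)} = -4 + A m$ ($x{\left(A,m \right)} = A m - 4 = -4 + A m$)
$\sqrt{- 11 \left(2 + x{\left(-2,-2 \right)}\right) - 390} = \sqrt{- 11 \left(2 - 0\right) - 390} = \sqrt{- 11 \left(2 + \left(-4 + 4\right)\right) - 390} = \sqrt{- 11 \left(2 + 0\right) - 390} = \sqrt{\left(-11\right) 2 - 390} = \sqrt{-22 - 390} = \sqrt{-412} = 2 i \sqrt{103}$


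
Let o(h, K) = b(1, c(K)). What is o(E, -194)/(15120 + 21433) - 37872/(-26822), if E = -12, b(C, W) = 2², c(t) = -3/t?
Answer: 692221252/490212283 ≈ 1.4121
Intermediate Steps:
b(C, W) = 4
o(h, K) = 4
o(E, -194)/(15120 + 21433) - 37872/(-26822) = 4/(15120 + 21433) - 37872/(-26822) = 4/36553 - 37872*(-1/26822) = 4*(1/36553) + 18936/13411 = 4/36553 + 18936/13411 = 692221252/490212283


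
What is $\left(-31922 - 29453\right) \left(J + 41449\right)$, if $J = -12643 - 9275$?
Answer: $-1198715125$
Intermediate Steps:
$J = -21918$ ($J = -12643 - 9275 = -21918$)
$\left(-31922 - 29453\right) \left(J + 41449\right) = \left(-31922 - 29453\right) \left(-21918 + 41449\right) = \left(-61375\right) 19531 = -1198715125$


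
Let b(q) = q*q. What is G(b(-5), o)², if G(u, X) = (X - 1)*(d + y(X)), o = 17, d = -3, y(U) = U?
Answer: 50176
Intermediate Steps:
b(q) = q²
d = -3 (d = -1*3 = -3)
G(u, X) = (-1 + X)*(-3 + X) (G(u, X) = (X - 1)*(-3 + X) = (-1 + X)*(-3 + X))
G(b(-5), o)² = (3 + 17² - 4*17)² = (3 + 289 - 68)² = 224² = 50176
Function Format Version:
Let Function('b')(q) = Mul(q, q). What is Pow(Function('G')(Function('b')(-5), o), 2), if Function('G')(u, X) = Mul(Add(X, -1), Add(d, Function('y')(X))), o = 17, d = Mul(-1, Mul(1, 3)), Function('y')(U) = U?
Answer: 50176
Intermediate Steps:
Function('b')(q) = Pow(q, 2)
d = -3 (d = Mul(-1, 3) = -3)
Function('G')(u, X) = Mul(Add(-1, X), Add(-3, X)) (Function('G')(u, X) = Mul(Add(X, -1), Add(-3, X)) = Mul(Add(-1, X), Add(-3, X)))
Pow(Function('G')(Function('b')(-5), o), 2) = Pow(Add(3, Pow(17, 2), Mul(-4, 17)), 2) = Pow(Add(3, 289, -68), 2) = Pow(224, 2) = 50176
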